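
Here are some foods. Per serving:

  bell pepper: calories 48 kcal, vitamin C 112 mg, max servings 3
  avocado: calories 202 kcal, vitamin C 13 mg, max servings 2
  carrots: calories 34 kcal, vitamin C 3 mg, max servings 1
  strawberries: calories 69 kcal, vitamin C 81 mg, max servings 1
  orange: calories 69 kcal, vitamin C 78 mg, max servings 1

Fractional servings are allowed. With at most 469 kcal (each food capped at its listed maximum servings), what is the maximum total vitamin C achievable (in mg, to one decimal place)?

Vitamin C per kcal: bell pepper 2.333, strawberries 1.174, orange 1.13, carrots 0.08824, avocado 0.06436.
Take 3 servings of bell pepper: uses 144 kcal, +336.0 mg vitamin C (running total 336.0 mg).
Take 1 serving of strawberries: uses 69 kcal, +81.0 mg vitamin C (running total 417.0 mg).
Take 1 serving of orange: uses 69 kcal, +78.0 mg vitamin C (running total 495.0 mg).
Take 1 serving of carrots: uses 34 kcal, +3.0 mg vitamin C (running total 498.0 mg).
Take 0.7574 servings of avocado: uses 153 kcal, +9.8 mg vitamin C (running total 507.8 mg).
Greedy by best ratio exhausts the calories allowance optimally: 507.8 mg.

507.8 mg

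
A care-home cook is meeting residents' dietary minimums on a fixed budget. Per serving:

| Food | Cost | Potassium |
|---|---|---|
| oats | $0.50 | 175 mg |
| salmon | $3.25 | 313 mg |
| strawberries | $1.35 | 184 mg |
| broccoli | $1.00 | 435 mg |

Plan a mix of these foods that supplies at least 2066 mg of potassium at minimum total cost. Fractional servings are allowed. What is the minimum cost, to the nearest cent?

$4.75

Cost per mg of potassium: broccoli $0.0023, oats $0.0029, strawberries $0.0073, salmon $0.0104.
With no serving limits, use only broccoli: 2066 mg / 435 mg = 4.749 servings × $1.00 = $4.75.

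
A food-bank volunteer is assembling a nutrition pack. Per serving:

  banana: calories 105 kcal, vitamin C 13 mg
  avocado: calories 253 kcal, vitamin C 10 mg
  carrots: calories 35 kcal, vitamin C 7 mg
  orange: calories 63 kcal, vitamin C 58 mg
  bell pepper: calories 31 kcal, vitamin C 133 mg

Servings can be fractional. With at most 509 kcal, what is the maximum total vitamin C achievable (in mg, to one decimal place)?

Vitamin C per kcal: bell pepper 4.29, orange 0.9206, carrots 0.2, banana 0.1238, avocado 0.03953.
With no serving limits, spend the whole calories allowance on bell pepper: 509 kcal / 31 kcal × 133 mg = 2183.8 mg.

2183.8 mg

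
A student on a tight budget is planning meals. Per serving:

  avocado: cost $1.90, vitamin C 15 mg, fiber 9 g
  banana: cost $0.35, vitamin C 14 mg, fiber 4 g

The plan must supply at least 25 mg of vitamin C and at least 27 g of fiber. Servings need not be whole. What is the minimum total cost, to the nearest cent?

$2.36

Minimising a linear cost over {vitamin C ≥ 25, fiber ≥ 27, servings ≥ 0} — the optimum is at a vertex, using one or two foods.
avocado only: max(25/15, 27/9) = 3 servings → $5.70.
banana only: max(25/14, 27/4) = 6.75 servings → $2.36.
avocado + banana with both targets exact would need a negative amount; discard.
So the least-cost plan costs $2.36.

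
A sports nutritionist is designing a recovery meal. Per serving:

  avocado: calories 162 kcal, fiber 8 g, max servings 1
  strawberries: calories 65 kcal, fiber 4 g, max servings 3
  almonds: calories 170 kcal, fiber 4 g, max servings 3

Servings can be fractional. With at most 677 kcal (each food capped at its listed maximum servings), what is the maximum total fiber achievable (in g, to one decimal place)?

27.5 g

Fiber per kcal: strawberries 0.06154, avocado 0.04938, almonds 0.02353.
Take 3 servings of strawberries: uses 195 kcal, +12.0 g fiber (running total 12.0 g).
Take 1 serving of avocado: uses 162 kcal, +8.0 g fiber (running total 20.0 g).
Take 1.882 servings of almonds: uses 320 kcal, +7.5 g fiber (running total 27.5 g).
Filling greedily by fiber-per-kcal is optimal for one linear limit, giving 27.5 g.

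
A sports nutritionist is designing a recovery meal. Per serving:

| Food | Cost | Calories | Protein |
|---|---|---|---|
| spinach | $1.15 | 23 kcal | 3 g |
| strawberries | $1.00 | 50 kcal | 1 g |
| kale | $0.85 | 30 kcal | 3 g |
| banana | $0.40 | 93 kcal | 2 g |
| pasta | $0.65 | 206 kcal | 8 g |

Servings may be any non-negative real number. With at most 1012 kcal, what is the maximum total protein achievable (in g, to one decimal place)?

Protein per kcal: spinach 0.1304, kale 0.1, pasta 0.03883, banana 0.02151, strawberries 0.02.
With no serving limits, spend the whole calories allowance on spinach: 1012 kcal / 23 kcal × 3 g = 132.0 g.

132.0 g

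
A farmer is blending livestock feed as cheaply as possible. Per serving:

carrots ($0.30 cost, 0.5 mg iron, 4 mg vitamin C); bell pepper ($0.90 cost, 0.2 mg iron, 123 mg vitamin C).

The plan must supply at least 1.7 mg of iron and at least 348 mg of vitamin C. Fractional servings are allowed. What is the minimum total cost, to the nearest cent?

carrots only: max(1.7/0.5, 348/4) = 87 servings → $26.10.
bell pepper only: max(1.7/0.2, 348/123) = 8.5 servings → $7.65.
carrots + bell pepper with both tight: 2.298 servings and 2.755 servings → $3.17.
The minimum over all feasible corners is $3.17.

$3.17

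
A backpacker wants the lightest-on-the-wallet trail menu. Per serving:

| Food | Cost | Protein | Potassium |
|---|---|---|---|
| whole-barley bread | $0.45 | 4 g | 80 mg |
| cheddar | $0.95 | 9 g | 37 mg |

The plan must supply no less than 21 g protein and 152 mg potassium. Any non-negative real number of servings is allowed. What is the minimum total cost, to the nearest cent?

For a min-cost LP with two ≥-constraints, a basic feasible solution has at most two positive variables.
whole-barley bread only: max(21/4, 152/80) = 5.25 servings → $2.36.
cheddar only: max(21/9, 152/37) = 4.108 servings → $3.90.
whole-barley bread + cheddar with both tight: 1.033 servings and 1.874 servings → $2.25.
So the least-cost plan costs $2.25.

$2.25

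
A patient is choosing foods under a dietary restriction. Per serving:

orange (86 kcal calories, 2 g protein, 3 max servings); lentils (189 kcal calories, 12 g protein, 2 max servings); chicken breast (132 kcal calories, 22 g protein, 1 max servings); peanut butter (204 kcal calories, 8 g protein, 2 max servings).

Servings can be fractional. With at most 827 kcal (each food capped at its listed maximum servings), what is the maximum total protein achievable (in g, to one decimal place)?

Protein per kcal: chicken breast 0.1667, lentils 0.06349, peanut butter 0.03922, orange 0.02326.
Take 1 serving of chicken breast: uses 132 kcal, +22.0 g protein (running total 22.0 g).
Take 2 servings of lentils: uses 378 kcal, +24.0 g protein (running total 46.0 g).
Take 1.554 servings of peanut butter: uses 317 kcal, +12.4 g protein (running total 58.4 g).
Filling greedily by protein-per-kcal is optimal for one linear limit, giving 58.4 g.

58.4 g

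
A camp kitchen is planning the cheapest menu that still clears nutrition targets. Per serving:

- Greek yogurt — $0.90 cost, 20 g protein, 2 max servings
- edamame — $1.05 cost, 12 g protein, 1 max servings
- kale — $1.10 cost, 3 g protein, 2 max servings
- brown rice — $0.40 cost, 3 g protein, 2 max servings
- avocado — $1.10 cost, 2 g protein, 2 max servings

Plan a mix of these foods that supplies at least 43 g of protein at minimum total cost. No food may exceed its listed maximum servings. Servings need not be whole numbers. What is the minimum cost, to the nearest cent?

$2.06

Cost per g of protein: Greek yogurt $0.0450, edamame $0.0875, brown rice $0.1333, kale $0.3667, avocado $0.5500.
Take 2 servings of Greek yogurt: +40.0 g protein for $1.80 (total $1.80, still need 3.0 g).
Take 0.25 servings of edamame: +3.0 g protein for $0.26 (total $2.06, still need 0.0 g).
Filling from the cheapest source first is optimal under one linear minimum: $2.06.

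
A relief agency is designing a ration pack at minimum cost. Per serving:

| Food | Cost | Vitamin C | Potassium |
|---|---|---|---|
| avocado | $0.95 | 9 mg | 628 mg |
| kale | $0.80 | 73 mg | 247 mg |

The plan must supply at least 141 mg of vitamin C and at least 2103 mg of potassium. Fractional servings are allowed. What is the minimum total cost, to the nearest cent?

Compare the cost at each extreme point of the feasible region.
avocado only: max(141/9, 2103/628) = 15.67 servings → $14.88.
kale only: max(141/73, 2103/247) = 8.514 servings → $6.81.
avocado + kale with both tight: 2.721 servings and 1.596 servings → $3.86.
So the least-cost plan costs $3.86.

$3.86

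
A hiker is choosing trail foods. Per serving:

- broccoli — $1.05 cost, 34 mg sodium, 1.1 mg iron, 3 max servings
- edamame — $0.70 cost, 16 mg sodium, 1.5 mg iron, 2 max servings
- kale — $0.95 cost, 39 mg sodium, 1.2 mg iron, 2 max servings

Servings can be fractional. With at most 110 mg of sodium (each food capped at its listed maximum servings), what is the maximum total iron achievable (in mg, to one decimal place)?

Iron per mg sodium: edamame 0.09375, broccoli 0.03235, kale 0.03077.
Take 2 servings of edamame: uses 32 mg sodium, +3.0 mg iron (running total 3.0 mg).
Take 2.294 servings of broccoli: uses 78 mg sodium, +2.5 mg iron (running total 5.5 mg).
Filling greedily by iron-per-mg sodium is optimal for one linear limit, giving 5.5 mg.

5.5 mg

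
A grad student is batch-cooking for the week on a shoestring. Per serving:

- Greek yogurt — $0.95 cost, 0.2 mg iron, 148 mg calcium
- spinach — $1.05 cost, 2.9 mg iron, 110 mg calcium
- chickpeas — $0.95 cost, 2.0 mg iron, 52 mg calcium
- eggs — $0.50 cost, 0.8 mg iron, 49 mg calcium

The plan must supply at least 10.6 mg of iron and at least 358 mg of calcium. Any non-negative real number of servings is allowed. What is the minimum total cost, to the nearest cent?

The cheapest plan sits at a corner of the feasible region — with two constraints it uses at most two foods.
Greek yogurt only: max(10.6/0.2, 358/148) = 53 servings → $50.35.
spinach only: max(10.6/2.9, 358/110) = 3.655 servings → $3.84.
chickpeas only: max(10.6/2.0, 358/52) = 6.885 servings → $6.54.
eggs only: max(10.6/0.8, 358/49) = 13.25 servings → $6.62.
Greek yogurt + spinach: the both-tight solution has a negative serving — not a feasible corner.
Greek yogurt + chickpeas with both tight: 0.577 servings and 5.242 servings → $5.53.
Greek yogurt + eggs: the both-tight solution has a negative serving — not a feasible corner.
spinach + chickpeas with both tight: 2.382 servings and 1.847 servings → $4.26.
spinach + eggs with both targets exact would need a negative amount; discard.
chickpeas + eggs with both tight: 4.131 servings and 2.922 servings → $5.39.
The minimum over all feasible corners is $3.84.

$3.84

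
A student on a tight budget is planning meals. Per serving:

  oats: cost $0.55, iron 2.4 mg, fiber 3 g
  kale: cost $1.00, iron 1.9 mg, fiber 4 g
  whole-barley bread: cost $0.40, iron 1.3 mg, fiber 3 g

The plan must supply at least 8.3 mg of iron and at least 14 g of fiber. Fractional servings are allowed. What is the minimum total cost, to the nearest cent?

$2.17

Two binding constraints pin down two serving amounts, so the optimal mix uses at most two foods. The candidates are each food alone (scaled to the tighter of iron/fiber) and each pair with both constraints tight.
oats only: max(8.3/2.4, 14/3) = 4.667 servings → $2.57.
kale only: max(8.3/1.9, 14/4) = 4.368 servings → $4.37.
whole-barley bread only: max(8.3/1.3, 14/3) = 6.385 servings → $2.55.
oats + kale with both tight: 1.692 servings and 2.231 servings → $3.16.
oats + whole-barley bread with both tight: 2.03 servings and 2.636 servings → $2.17.
kale + whole-barley bread: the both-tight solution has a negative serving — not a feasible corner.
So the least-cost plan costs $2.17.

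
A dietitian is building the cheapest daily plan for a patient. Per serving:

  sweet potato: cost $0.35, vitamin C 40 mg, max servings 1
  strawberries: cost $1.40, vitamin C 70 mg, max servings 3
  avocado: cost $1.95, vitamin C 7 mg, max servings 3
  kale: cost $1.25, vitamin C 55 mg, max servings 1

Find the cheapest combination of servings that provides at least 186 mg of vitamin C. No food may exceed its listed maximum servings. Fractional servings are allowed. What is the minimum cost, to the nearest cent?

$3.27

Cost per mg of vitamin C: sweet potato $0.0088, strawberries $0.0200, kale $0.0227, avocado $0.2786.
Take 1 serving of sweet potato: +40.0 mg vitamin C for $0.35 (total $0.35, still need 146.0 mg).
Take 2.086 servings of strawberries: +146.0 mg vitamin C for $2.92 (total $3.27, still need 0.0 mg).
Greedy by cheapest-per-mg is optimal for a single linear constraint, so the minimum cost is $3.27.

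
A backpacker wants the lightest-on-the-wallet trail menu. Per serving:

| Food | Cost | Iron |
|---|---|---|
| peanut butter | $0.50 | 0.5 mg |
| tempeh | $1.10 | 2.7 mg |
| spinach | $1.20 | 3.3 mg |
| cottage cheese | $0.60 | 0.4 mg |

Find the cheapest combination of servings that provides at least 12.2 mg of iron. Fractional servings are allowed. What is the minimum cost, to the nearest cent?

$4.44

Cost per mg of iron: spinach $0.3636, tempeh $0.4074, peanut butter $1.0000, cottage cheese $1.5000.
With no serving limits, use only spinach: 12.2 mg / 3.3 mg = 3.697 servings × $1.20 = $4.44.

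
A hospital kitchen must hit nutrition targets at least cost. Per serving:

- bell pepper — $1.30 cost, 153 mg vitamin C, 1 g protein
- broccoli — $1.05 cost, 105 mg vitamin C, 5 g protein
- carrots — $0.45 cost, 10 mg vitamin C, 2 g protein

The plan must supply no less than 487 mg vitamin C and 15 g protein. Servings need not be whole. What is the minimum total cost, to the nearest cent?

$4.57

Check every corner: each single food scaled to meet both minima, and each pair solved so both constraints bind.
bell pepper only: max(487/153, 15/1) = 15 servings → $19.50.
broccoli only: max(487/105, 15/5) = 4.638 servings → $4.87.
carrots only: max(487/10, 15/2) = 48.7 servings → $21.91.
bell pepper + broccoli with both tight: 1.303 servings and 2.739 servings → $4.57.
bell pepper + carrots with both tight: 2.784 servings and 6.108 servings → $6.37.
broccoli + carrots: the both-tight solution has a negative serving — not a feasible corner.
Cheapest feasible corner: $4.57.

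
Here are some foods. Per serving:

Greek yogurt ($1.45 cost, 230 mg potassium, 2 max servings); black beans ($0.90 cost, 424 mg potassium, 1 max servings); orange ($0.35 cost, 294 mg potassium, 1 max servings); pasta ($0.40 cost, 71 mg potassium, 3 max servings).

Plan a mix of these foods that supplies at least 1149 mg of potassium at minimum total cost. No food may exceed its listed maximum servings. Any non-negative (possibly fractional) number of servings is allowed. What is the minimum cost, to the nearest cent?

Cost per mg of potassium: orange $0.0012, black beans $0.0021, pasta $0.0056, Greek yogurt $0.0063.
Take 1 serving of orange: +294.0 mg potassium for $0.35 (total $0.35, still need 855.0 mg).
Take 1 serving of black beans: +424.0 mg potassium for $0.90 (total $1.25, still need 431.0 mg).
Take 3 servings of pasta: +213.0 mg potassium for $1.20 (total $2.45, still need 218.0 mg).
Take 0.9478 servings of Greek yogurt: +218.0 mg potassium for $1.37 (total $3.82, still need 0.0 mg).
Greedy by cheapest-per-mg is optimal for a single linear constraint, so the minimum cost is $3.82.

$3.82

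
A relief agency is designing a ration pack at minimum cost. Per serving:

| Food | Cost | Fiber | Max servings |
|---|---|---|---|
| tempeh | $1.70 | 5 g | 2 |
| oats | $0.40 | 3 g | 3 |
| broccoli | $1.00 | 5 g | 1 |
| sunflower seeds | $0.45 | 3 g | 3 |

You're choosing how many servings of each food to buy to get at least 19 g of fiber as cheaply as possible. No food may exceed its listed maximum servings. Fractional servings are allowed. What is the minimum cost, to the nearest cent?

Cost per g of fiber: oats $0.1333, sunflower seeds $0.1500, broccoli $0.2000, tempeh $0.3400.
Take 3 servings of oats: +9.0 g fiber for $1.20 (total $1.20, still need 10.0 g).
Take 3 servings of sunflower seeds: +9.0 g fiber for $1.35 (total $2.55, still need 1.0 g).
Take 0.2 servings of broccoli: +1.0 g fiber for $0.20 (total $2.75, still need 0.0 g).
Filling from the cheapest source first is optimal under one linear minimum: $2.75.

$2.75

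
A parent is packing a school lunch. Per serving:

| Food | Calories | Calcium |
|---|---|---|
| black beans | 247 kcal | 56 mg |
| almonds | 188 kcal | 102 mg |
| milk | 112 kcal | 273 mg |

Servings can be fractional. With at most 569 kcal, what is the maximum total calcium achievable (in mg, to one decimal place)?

Calcium per kcal: milk 2.438, almonds 0.5426, black beans 0.2267.
With no serving limits, spend the whole calories allowance on milk: 569 kcal / 112 kcal × 273 mg = 1386.9 mg.

1386.9 mg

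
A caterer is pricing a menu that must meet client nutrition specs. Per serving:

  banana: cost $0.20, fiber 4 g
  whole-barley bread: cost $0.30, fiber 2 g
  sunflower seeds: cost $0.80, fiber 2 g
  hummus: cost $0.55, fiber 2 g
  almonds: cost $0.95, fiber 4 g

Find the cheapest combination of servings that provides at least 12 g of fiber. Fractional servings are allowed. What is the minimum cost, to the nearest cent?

$0.60

Cost per g of fiber: banana $0.0500, whole-barley bread $0.1500, almonds $0.2375, hummus $0.2750, sunflower seeds $0.4000.
With no serving limits, use only banana: 12 g / 4 g = 3 servings × $0.20 = $0.60.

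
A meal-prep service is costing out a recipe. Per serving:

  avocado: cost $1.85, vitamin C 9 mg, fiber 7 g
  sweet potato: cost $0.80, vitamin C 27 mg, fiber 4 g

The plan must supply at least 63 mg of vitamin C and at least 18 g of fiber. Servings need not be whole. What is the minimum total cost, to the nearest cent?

An LP optimum is at a vertex; with two nutrient constraints at most two foods are used. Check each candidate.
avocado only: max(63/9, 18/7) = 7 servings → $12.95.
sweet potato only: max(63/27, 18/4) = 4.5 servings → $3.60.
avocado + sweet potato with both tight: 1.529 servings and 1.824 servings → $4.29.
The minimum over all feasible corners is $3.60.

$3.60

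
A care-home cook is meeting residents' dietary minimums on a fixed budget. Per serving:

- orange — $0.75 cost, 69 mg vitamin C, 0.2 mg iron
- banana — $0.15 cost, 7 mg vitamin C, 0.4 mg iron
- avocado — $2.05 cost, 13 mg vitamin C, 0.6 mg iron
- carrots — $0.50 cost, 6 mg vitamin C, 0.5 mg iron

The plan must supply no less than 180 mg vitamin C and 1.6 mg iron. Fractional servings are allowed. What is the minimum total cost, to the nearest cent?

Two binding constraints pin down two serving amounts, so the optimal mix uses at most two foods. The candidates are each food alone (scaled to the tighter of vitamin C/iron) and each pair with both constraints tight.
orange only: max(180/69, 1.6/0.2) = 8 servings → $6.00.
banana only: max(180/7, 1.6/0.4) = 25.71 servings → $3.86.
avocado only: max(180/13, 1.6/0.6) = 13.85 servings → $28.38.
carrots only: max(180/6, 1.6/0.5) = 30 servings → $15.00.
orange + banana with both tight: 2.321 servings and 2.84 servings → $2.17.
orange + avocado with both tight: 2.247 servings and 1.918 servings → $5.62.
orange + carrots with both tight: 2.414 servings and 2.234 servings → $2.93.
banana + avocado with both targets exact would need a negative amount; discard.
banana + carrots: intersection lies outside the first quadrant.
avocado + carrots: intersection lies outside the first quadrant.
The minimum over all feasible corners is $2.17.

$2.17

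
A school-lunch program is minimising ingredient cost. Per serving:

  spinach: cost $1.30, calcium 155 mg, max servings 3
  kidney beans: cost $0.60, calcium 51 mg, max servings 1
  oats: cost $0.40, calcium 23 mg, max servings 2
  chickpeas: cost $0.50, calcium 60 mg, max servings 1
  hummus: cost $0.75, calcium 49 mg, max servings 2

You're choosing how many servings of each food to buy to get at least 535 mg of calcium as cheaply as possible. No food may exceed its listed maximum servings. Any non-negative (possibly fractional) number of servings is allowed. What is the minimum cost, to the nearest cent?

Cost per mg of calcium: chickpeas $0.0083, spinach $0.0084, kidney beans $0.0118, hummus $0.0153, oats $0.0174.
Take 1 serving of chickpeas: +60.0 mg calcium for $0.50 (total $0.50, still need 475.0 mg).
Take 3 servings of spinach: +465.0 mg calcium for $3.90 (total $4.40, still need 10.0 mg).
Take 0.1961 servings of kidney beans: +10.0 mg calcium for $0.12 (total $4.52, still need 0.0 mg).
Filling from the cheapest source first is optimal under one linear minimum: $4.52.

$4.52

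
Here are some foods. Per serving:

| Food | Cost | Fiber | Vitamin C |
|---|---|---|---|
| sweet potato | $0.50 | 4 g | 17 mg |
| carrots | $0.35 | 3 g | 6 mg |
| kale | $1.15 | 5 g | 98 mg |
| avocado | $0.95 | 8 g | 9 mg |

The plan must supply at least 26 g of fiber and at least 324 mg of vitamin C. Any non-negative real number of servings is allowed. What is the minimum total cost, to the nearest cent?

Minimising a linear cost over {fiber ≥ 26, vitamin C ≥ 324, servings ≥ 0} — the optimum is at a vertex, using one or two foods.
sweet potato only: max(26/4, 324/17) = 19.06 servings → $9.53.
carrots only: max(26/3, 324/6) = 54 servings → $18.90.
kale only: max(26/5, 324/98) = 5.2 servings → $5.98.
avocado only: max(26/8, 324/9) = 36 servings → $34.20.
sweet potato + carrots with both targets exact would need a negative amount; discard.
sweet potato + kale with both tight: 3.023 servings and 2.782 servings → $4.71.
sweet potato + avocado with both targets exact would need a negative amount; discard.
carrots + kale with both tight: 3.515 servings and 3.091 servings → $4.78.
carrots + avocado: intersection lies outside the first quadrant.
kale + avocado with both tight: 3.191 servings and 1.256 servings → $4.86.
The minimum over all feasible corners is $4.71.

$4.71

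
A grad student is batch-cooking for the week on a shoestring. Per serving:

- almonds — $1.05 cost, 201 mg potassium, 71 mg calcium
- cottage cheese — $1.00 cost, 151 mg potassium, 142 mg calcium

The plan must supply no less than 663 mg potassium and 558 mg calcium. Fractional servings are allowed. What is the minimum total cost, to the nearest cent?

For a min-cost LP with two ≥-constraints, a basic feasible solution has at most two positive variables.
almonds only: max(663/201, 558/71) = 7.859 servings → $8.25.
cottage cheese only: max(663/151, 558/142) = 4.391 servings → $4.39.
almonds + cottage cheese with both tight: 0.5549 servings and 3.652 servings → $4.23.
Cheapest feasible corner: $4.23.

$4.23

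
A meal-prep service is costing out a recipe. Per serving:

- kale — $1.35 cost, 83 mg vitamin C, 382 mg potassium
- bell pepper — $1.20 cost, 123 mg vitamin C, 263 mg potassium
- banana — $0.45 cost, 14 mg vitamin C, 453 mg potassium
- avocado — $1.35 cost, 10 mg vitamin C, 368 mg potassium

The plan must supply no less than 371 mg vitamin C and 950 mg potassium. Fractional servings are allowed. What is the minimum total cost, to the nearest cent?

Compare the cost at each extreme point of the feasible region.
kale only: max(371/83, 950/382) = 4.47 servings → $6.03.
bell pepper only: max(371/123, 950/263) = 3.612 servings → $4.33.
banana only: max(371/14, 950/453) = 26.5 servings → $11.93.
avocado only: max(371/10, 950/368) = 37.1 servings → $50.09.
kale + bell pepper with both tight: 0.7663 servings and 2.499 servings → $4.03.
kale + banana: intersection lies outside the first quadrant.
kale + avocado: the both-tight solution has a negative serving — not a feasible corner.
bell pepper + banana with both tight: 2.974 servings and 0.3704 servings → $3.74.
bell pepper + avocado with both tight: 2.979 servings and 0.4522 servings → $4.19.
banana + avocado: intersection lies outside the first quadrant.
So the least-cost plan costs $3.74.

$3.74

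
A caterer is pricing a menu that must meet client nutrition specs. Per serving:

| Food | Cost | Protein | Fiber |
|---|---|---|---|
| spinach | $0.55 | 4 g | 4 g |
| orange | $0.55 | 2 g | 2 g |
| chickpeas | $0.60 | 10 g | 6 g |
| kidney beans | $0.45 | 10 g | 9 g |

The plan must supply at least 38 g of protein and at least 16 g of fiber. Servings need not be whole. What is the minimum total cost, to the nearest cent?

$1.71

An LP optimum is at a vertex; with two nutrient constraints at most two foods are used. Check each candidate.
spinach only: max(38/4, 16/4) = 9.5 servings → $5.22.
orange only: max(38/2, 16/2) = 19 servings → $10.45.
chickpeas only: max(38/10, 16/6) = 3.8 servings → $2.28.
kidney beans only: max(38/10, 16/9) = 3.8 servings → $1.71.
spinach + orange (both tight): parallel constraints — no distinct corner.
spinach + chickpeas with both targets exact would need a negative amount; discard.
spinach + kidney beans: intersection lies outside the first quadrant.
orange + chickpeas: the both-tight solution has a negative serving — not a feasible corner.
orange + kidney beans with both targets exact would need a negative amount; discard.
chickpeas + kidney beans: the both-tight solution has a negative serving — not a feasible corner.
Cheapest feasible corner: $1.71.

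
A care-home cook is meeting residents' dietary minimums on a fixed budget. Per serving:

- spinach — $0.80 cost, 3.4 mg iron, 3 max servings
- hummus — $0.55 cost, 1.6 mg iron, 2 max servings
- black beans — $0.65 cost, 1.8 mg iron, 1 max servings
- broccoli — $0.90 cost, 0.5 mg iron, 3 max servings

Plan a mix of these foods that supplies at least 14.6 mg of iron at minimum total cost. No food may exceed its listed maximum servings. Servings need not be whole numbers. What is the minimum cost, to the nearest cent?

Cost per mg of iron: spinach $0.2353, hummus $0.3438, black beans $0.3611, broccoli $1.8000.
Take 3 servings of spinach: +10.2 mg iron for $2.40 (total $2.40, still need 4.4 mg).
Take 2 servings of hummus: +3.2 mg iron for $1.10 (total $3.50, still need 1.2 mg).
Take 0.6667 servings of black beans: +1.2 mg iron for $0.43 (total $3.93, still need 0.0 mg).
Greedy by cheapest-per-mg is optimal for a single linear constraint, so the minimum cost is $3.93.

$3.93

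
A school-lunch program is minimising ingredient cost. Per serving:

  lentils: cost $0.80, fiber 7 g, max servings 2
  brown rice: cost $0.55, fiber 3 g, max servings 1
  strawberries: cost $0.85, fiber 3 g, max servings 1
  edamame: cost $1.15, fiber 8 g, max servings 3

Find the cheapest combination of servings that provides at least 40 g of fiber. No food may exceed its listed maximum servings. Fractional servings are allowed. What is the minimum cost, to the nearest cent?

Cost per g of fiber: lentils $0.1143, edamame $0.1437, brown rice $0.1833, strawberries $0.2833.
Take 2 servings of lentils: +14.0 g fiber for $1.60 (total $1.60, still need 26.0 g).
Take 3 servings of edamame: +24.0 g fiber for $3.45 (total $5.05, still need 2.0 g).
Take 0.6667 servings of brown rice: +2.0 g fiber for $0.37 (total $5.42, still need 0.0 g).
Filling from the cheapest source first is optimal under one linear minimum: $5.42.

$5.42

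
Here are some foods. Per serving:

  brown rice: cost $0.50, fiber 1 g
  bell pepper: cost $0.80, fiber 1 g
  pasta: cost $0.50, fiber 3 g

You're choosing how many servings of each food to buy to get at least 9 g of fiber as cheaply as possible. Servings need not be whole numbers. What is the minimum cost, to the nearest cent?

$1.50

Cost per g of fiber: pasta $0.1667, brown rice $0.5000, bell pepper $0.8000.
With no serving limits, use only pasta: 9 g / 3 g = 3 servings × $0.50 = $1.50.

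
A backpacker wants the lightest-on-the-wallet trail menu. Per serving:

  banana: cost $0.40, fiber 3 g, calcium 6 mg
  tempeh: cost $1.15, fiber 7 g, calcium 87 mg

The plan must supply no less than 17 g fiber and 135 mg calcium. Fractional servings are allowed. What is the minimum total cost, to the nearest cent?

Compare the cost at each extreme point of the feasible region.
banana only: max(17/3, 135/6) = 22.5 servings → $9.00.
tempeh only: max(17/7, 135/87) = 2.429 servings → $2.79.
banana + tempeh with both tight: 2.438 servings and 1.384 servings → $2.57.
Cheapest feasible corner: $2.57.

$2.57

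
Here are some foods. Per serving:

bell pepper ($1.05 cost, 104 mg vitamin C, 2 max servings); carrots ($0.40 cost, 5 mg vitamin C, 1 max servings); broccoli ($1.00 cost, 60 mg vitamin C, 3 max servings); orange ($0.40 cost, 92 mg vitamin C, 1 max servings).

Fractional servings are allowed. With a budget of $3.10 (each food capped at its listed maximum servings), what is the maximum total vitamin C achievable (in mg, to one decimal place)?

336.0 mg

Vitamin C per dollar: orange 230, bell pepper 99.05, broccoli 60, carrots 12.5.
Take 1 serving of orange: spends $0.40, +92.0 mg vitamin C (running total 92.0 mg).
Take 2 servings of bell pepper: spends $2.10, +208.0 mg vitamin C (running total 300.0 mg).
Take 0.6 servings of broccoli: spends $0.60, +36.0 mg vitamin C (running total 336.0 mg).
Greedy by best ratio exhausts the cost allowance optimally: 336.0 mg.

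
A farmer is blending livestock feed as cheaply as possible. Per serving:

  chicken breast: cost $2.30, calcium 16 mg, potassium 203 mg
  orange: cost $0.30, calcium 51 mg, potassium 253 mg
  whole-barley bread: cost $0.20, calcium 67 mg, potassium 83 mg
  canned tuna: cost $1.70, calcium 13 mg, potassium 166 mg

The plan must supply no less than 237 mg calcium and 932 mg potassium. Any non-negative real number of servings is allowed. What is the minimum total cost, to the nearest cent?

With two linear requirements the optimum uses one or two foods; enumerate the corners.
chicken breast only: max(237/16, 932/203) = 14.81 servings → $34.07.
orange only: max(237/51, 932/253) = 4.647 servings → $1.39.
whole-barley bread only: max(237/67, 932/83) = 11.23 servings → $2.25.
canned tuna only: max(237/13, 932/166) = 18.23 servings → $30.99.
chicken breast + orange: intersection lies outside the first quadrant.
chicken breast + whole-barley bread with both tight: 3.485 servings and 2.705 servings → $8.56.
chicken breast + canned tuna: the both-tight solution has a negative serving — not a feasible corner.
orange + whole-barley bread with both tight: 3.363 servings and 0.9773 servings → $1.20.
orange + canned tuna: intersection lies outside the first quadrant.
whole-barley bread + canned tuna with both tight: 2.711 servings and 4.259 servings → $7.78.
The minimum over all feasible corners is $1.20.

$1.20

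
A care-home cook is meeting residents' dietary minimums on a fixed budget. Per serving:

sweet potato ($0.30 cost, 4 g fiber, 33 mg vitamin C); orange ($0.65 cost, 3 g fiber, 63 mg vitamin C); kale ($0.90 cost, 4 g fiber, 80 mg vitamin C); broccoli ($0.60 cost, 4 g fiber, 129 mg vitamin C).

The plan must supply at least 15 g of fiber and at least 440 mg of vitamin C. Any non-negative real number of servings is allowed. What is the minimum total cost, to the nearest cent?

A basic optimal solution has at most two foods positive. Try each food alone and each pair with both targets met exactly.
sweet potato only: max(15/4, 440/33) = 13.33 servings → $4.00.
orange only: max(15/3, 440/63) = 6.984 servings → $4.54.
kale only: max(15/4, 440/80) = 5.5 servings → $4.95.
broccoli only: max(15/4, 440/129) = 3.75 servings → $2.25.
sweet potato + orange: intersection lies outside the first quadrant.
sweet potato + kale: intersection lies outside the first quadrant.
sweet potato + broccoli with both tight: 0.4557 servings and 3.294 servings → $2.11.
orange + kale: the both-tight solution has a negative serving — not a feasible corner.
orange + broccoli with both tight: 1.296 servings and 2.778 servings → $2.51.
kale + broccoli with both tight: 0.8929 servings and 2.857 servings → $2.52.
The minimum over all feasible corners is $2.11.

$2.11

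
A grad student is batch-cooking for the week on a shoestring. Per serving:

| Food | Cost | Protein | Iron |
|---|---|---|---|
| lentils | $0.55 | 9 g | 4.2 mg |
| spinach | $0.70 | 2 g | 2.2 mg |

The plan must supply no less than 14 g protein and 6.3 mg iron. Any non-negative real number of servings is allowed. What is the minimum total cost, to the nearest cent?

The cheapest plan sits at a corner of the feasible region — with two constraints it uses at most two foods.
lentils only: max(14/9, 6.3/4.2) = 1.556 servings → $0.86.
spinach only: max(14/2, 6.3/2.2) = 7 servings → $4.90.
lentils + spinach: the both-tight solution has a negative serving — not a feasible corner.
Cheapest feasible corner: $0.86.

$0.86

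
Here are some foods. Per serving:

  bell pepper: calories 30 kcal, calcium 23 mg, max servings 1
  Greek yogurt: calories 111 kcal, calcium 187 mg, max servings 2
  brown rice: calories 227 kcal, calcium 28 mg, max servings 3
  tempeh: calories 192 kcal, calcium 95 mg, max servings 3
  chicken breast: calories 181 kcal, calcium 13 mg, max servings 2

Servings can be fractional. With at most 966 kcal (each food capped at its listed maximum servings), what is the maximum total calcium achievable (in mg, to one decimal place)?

699.0 mg

Calcium per kcal: Greek yogurt 1.685, bell pepper 0.7667, tempeh 0.4948, brown rice 0.1233, chicken breast 0.07182.
Take 2 servings of Greek yogurt: uses 222 kcal, +374.0 mg calcium (running total 374.0 mg).
Take 1 serving of bell pepper: uses 30 kcal, +23.0 mg calcium (running total 397.0 mg).
Take 3 servings of tempeh: uses 576 kcal, +285.0 mg calcium (running total 682.0 mg).
Take 0.6079 servings of brown rice: uses 138 kcal, +17.0 mg calcium (running total 699.0 mg).
Greedy by best ratio exhausts the calories allowance optimally: 699.0 mg.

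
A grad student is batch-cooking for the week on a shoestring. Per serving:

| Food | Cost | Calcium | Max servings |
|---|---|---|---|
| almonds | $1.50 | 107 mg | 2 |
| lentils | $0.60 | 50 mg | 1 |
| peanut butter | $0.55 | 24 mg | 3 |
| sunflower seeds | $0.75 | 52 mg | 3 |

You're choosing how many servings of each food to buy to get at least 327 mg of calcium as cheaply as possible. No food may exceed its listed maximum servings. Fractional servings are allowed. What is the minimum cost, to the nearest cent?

Cost per mg of calcium: lentils $0.0120, almonds $0.0140, sunflower seeds $0.0144, peanut butter $0.0229.
Take 1 serving of lentils: +50.0 mg calcium for $0.60 (total $0.60, still need 277.0 mg).
Take 2 servings of almonds: +214.0 mg calcium for $3.00 (total $3.60, still need 63.0 mg).
Take 1.212 servings of sunflower seeds: +63.0 mg calcium for $0.91 (total $4.51, still need 0.0 mg).
Greedy by cheapest-per-mg is optimal for a single linear constraint, so the minimum cost is $4.51.

$4.51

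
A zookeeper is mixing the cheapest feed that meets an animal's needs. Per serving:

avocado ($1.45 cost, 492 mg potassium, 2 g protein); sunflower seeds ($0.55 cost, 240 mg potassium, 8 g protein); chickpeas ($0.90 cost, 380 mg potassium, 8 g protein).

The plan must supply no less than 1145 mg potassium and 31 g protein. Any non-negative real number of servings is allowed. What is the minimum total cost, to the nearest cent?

Two binding constraints pin down two serving amounts, so the optimal mix uses at most two foods. The candidates are each food alone (scaled to the tighter of potassium/protein) and each pair with both constraints tight.
avocado only: max(1145/492, 31/2) = 15.5 servings → $22.48.
sunflower seeds only: max(1145/240, 31/8) = 4.771 servings → $2.62.
chickpeas only: max(1145/380, 31/8) = 3.875 servings → $3.49.
avocado + sunflower seeds with both tight: 0.4977 servings and 3.751 servings → $2.78.
avocado + chickpeas: the both-tight solution has a negative serving — not a feasible corner.
sunflower seeds + chickpeas with both tight: 2.339 servings and 1.536 servings → $2.67.
So the least-cost plan costs $2.62.

$2.62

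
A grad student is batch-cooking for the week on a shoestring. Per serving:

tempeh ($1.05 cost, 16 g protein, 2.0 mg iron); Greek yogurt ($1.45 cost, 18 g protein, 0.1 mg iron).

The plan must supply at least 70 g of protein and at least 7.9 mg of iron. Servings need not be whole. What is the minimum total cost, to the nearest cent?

$4.59

Minimising a linear cost over {protein ≥ 70, iron ≥ 7.9, servings ≥ 0} — the optimum is at a vertex, using one or two foods.
tempeh only: max(70/16, 7.9/2.0) = 4.375 servings → $4.59.
Greek yogurt only: max(70/18, 7.9/0.1) = 79 servings → $114.55.
tempeh + Greek yogurt with both tight: 3.93 servings and 0.3953 servings → $4.70.
Cheapest feasible corner: $4.59.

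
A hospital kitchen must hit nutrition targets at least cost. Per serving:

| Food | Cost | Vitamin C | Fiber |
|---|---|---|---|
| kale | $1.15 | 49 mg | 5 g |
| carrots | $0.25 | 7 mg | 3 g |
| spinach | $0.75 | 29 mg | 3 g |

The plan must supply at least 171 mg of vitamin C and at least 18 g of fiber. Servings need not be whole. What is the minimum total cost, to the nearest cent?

kale only: max(171/49, 18/5) = 3.6 servings → $4.14.
carrots only: max(171/7, 18/3) = 24.43 servings → $6.11.
spinach only: max(171/29, 18/3) = 6 servings → $4.50.
kale + carrots with both tight: 3.455 servings and 0.2411 servings → $4.03.
kale + spinach: the both-tight solution has a negative serving — not a feasible corner.
carrots + spinach with both tight: 0.1364 servings and 5.864 servings → $4.43.
The minimum over all feasible corners is $4.03.

$4.03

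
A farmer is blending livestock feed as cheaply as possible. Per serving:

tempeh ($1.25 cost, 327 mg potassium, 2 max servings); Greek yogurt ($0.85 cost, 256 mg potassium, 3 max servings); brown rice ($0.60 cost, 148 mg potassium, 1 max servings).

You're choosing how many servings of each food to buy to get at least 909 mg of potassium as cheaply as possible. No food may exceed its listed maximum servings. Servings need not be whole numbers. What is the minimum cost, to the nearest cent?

Cost per mg of potassium: Greek yogurt $0.0033, tempeh $0.0038, brown rice $0.0041.
Take 3 servings of Greek yogurt: +768.0 mg potassium for $2.55 (total $2.55, still need 141.0 mg).
Take 0.4312 servings of tempeh: +141.0 mg potassium for $0.54 (total $3.09, still need 0.0 mg).
Filling from the cheapest source first is optimal under one linear minimum: $3.09.

$3.09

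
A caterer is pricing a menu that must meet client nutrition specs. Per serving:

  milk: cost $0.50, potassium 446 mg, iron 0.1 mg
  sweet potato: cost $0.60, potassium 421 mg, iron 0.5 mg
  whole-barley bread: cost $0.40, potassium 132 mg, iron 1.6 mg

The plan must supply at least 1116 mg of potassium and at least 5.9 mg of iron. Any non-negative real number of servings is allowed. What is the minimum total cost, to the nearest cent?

$2.16

milk only: max(1116/446, 5.9/0.1) = 59 servings → $29.50.
sweet potato only: max(1116/421, 5.9/0.5) = 11.8 servings → $7.08.
whole-barley bread only: max(1116/132, 5.9/1.6) = 8.455 servings → $3.38.
milk + sweet potato with both targets exact would need a negative amount; discard.
milk + whole-barley bread with both tight: 1.437 servings and 3.598 servings → $2.16.
sweet potato + whole-barley bread with both tight: 1.657 servings and 3.17 servings → $2.26.
So the least-cost plan costs $2.16.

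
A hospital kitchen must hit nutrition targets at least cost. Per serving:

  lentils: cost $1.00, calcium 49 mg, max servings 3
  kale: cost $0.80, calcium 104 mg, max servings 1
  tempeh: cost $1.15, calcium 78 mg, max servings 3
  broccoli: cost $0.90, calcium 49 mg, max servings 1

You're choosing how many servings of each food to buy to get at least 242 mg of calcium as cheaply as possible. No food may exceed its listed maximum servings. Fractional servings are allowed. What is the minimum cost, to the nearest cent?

Cost per mg of calcium: kale $0.0077, tempeh $0.0147, broccoli $0.0184, lentils $0.0204.
Take 1 serving of kale: +104.0 mg calcium for $0.80 (total $0.80, still need 138.0 mg).
Take 1.769 servings of tempeh: +138.0 mg calcium for $2.03 (total $2.83, still need 0.0 mg).
Filling from the cheapest source first is optimal under one linear minimum: $2.83.

$2.83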